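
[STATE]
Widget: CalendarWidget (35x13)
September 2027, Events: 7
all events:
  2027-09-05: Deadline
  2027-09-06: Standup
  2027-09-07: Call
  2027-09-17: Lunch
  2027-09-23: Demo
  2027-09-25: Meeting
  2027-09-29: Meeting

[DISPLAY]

           September 2027          
Mo Tu We Th Fr Sa Su               
       1  2  3  4  5*              
 6*  7*  8  9 10 11 12             
13 14 15 16 17* 18 19              
20 21 22 23* 24 25* 26             
27 28 29* 30                       
                                   
                                   
                                   
                                   
                                   
                                   


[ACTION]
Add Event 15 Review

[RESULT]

           September 2027          
Mo Tu We Th Fr Sa Su               
       1  2  3  4  5*              
 6*  7*  8  9 10 11 12             
13 14 15* 16 17* 18 19             
20 21 22 23* 24 25* 26             
27 28 29* 30                       
                                   
                                   
                                   
                                   
                                   
                                   


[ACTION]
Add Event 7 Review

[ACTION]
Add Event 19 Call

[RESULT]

           September 2027          
Mo Tu We Th Fr Sa Su               
       1  2  3  4  5*              
 6*  7*  8  9 10 11 12             
13 14 15* 16 17* 18 19*            
20 21 22 23* 24 25* 26             
27 28 29* 30                       
                                   
                                   
                                   
                                   
                                   
                                   


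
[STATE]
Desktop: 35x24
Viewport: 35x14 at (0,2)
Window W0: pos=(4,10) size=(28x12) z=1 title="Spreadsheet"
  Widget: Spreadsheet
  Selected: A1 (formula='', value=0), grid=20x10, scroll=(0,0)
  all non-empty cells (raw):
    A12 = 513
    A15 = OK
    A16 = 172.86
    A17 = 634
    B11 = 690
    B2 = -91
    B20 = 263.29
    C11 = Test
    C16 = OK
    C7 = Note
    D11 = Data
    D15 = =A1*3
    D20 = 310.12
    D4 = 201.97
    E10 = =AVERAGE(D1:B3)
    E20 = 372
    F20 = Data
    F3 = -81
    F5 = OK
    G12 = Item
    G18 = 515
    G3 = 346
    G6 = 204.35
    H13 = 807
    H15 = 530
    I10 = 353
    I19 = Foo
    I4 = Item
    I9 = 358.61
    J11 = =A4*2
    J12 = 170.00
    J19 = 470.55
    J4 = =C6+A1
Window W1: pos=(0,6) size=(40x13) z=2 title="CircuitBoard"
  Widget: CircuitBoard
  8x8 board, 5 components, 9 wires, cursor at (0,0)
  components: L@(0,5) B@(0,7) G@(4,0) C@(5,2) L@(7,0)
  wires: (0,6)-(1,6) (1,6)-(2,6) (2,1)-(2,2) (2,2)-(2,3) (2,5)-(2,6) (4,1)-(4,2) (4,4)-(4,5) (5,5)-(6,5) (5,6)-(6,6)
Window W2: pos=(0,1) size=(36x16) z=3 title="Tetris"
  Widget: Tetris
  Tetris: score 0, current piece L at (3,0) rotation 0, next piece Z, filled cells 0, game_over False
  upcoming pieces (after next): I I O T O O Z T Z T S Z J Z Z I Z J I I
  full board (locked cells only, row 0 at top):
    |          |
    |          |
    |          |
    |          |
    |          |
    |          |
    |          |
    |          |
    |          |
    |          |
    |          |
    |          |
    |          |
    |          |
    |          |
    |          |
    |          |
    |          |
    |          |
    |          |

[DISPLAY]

┃ Tetris                           
┠──────────────────────────────────
┃          │Next:                  
┃          │▓▓                     
┃          │ ▓▓                    
┃          │                       
┃          │                       
┃          │                       
┃          │Score:                 
┃          │0                      
┃          │                       
┃          │                       
┃          │                       
┃          │                       


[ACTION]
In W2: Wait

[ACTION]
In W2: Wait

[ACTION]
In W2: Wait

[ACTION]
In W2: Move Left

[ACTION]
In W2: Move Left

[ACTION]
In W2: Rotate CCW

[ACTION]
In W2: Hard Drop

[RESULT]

┃ Tetris                           
┠──────────────────────────────────
┃          │Next:                  
┃          │████                   
┃          │                       
┃          │                       
┃          │                       
┃          │                       
┃          │Score:                 
┃          │0                      
┃          │                       
┃ ▒▒       │                       
┃  ▒       │                       
┃  ▒       │                       


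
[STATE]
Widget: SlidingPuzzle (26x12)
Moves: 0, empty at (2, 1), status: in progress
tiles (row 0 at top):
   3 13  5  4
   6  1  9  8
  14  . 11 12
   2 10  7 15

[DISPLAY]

┌────┬────┬────┬────┐     
│  3 │ 13 │  5 │  4 │     
├────┼────┼────┼────┤     
│  6 │  1 │  9 │  8 │     
├────┼────┼────┼────┤     
│ 14 │    │ 11 │ 12 │     
├────┼────┼────┼────┤     
│  2 │ 10 │  7 │ 15 │     
└────┴────┴────┴────┘     
Moves: 0                  
                          
                          


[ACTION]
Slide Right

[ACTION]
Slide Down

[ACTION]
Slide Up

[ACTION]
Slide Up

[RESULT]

┌────┬────┬────┬────┐     
│  3 │ 13 │  5 │  4 │     
├────┼────┼────┼────┤     
│  6 │  1 │  9 │  8 │     
├────┼────┼────┼────┤     
│  2 │ 14 │ 11 │ 12 │     
├────┼────┼────┼────┤     
│    │ 10 │  7 │ 15 │     
└────┴────┴────┴────┘     
Moves: 4                  
                          
                          


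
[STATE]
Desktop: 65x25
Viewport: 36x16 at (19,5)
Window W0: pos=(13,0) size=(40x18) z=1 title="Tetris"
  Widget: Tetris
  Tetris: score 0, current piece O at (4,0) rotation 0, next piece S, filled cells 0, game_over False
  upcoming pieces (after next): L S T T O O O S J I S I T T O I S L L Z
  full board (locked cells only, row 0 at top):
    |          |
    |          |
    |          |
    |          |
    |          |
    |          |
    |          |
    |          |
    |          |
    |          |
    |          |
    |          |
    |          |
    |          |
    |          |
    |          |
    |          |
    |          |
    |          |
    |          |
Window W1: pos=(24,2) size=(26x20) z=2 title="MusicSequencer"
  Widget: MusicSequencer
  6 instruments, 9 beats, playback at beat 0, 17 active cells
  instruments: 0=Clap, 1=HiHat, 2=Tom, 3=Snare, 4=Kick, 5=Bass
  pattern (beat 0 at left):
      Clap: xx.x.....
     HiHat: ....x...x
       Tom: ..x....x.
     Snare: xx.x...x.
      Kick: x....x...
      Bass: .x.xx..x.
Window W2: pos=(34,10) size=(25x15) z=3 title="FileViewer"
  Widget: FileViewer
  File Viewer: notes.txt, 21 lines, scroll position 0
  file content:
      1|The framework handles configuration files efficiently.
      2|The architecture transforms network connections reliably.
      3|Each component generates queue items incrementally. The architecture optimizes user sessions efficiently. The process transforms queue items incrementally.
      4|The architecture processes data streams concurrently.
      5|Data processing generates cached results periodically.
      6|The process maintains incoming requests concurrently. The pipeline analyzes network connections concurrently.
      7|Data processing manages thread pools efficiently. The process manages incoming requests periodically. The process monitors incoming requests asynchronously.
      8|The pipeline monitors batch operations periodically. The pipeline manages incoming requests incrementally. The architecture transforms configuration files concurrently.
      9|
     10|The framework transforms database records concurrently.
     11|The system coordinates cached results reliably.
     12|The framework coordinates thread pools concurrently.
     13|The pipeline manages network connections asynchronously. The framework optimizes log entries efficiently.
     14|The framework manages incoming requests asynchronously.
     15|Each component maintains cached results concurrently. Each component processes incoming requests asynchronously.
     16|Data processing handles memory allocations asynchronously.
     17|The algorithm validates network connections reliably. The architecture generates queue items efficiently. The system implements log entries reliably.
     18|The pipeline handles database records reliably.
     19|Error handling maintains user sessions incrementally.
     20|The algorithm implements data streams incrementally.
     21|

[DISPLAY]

     ┃      ▼12345678         ┃  ┃  
     ┃  Clap██·█·····         ┃  ┃  
     ┃ HiHat····█···█         ┃  ┃  
     ┃   Tom··█····█·         ┃  ┃  
     ┃ Snare██·█···█·         ┃  ┃  
     ┃  Kick█··┏━━━━━━━━━━━━━━━━━━━━
     ┃  Bass·█·┃ FileViewer         
     ┃         ┠────────────────────
     ┃         ┃The framework handle
     ┃         ┃The architecture tra
     ┃         ┃Each component gener
     ┃         ┃The architecture pro
━━━━━┃         ┃Data processing gene
     ┃         ┃The process maintain
     ┃         ┃Data processing mana
     ┃         ┃The pipeline monitor


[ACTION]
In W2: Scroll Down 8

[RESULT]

     ┃      ▼12345678         ┃  ┃  
     ┃  Clap██·█·····         ┃  ┃  
     ┃ HiHat····█···█         ┃  ┃  
     ┃   Tom··█····█·         ┃  ┃  
     ┃ Snare██·█···█·         ┃  ┃  
     ┃  Kick█··┏━━━━━━━━━━━━━━━━━━━━
     ┃  Bass·█·┃ FileViewer         
     ┃         ┠────────────────────
     ┃         ┃                    
     ┃         ┃The framework transf
     ┃         ┃The system coordinat
     ┃         ┃The framework coordi
━━━━━┃         ┃The pipeline manages
     ┃         ┃The framework manage
     ┃         ┃Each component maint
     ┃         ┃Data processing hand


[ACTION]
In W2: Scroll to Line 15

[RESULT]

     ┃      ▼12345678         ┃  ┃  
     ┃  Clap██·█·····         ┃  ┃  
     ┃ HiHat····█···█         ┃  ┃  
     ┃   Tom··█····█·         ┃  ┃  
     ┃ Snare██·█···█·         ┃  ┃  
     ┃  Kick█··┏━━━━━━━━━━━━━━━━━━━━
     ┃  Bass·█·┃ FileViewer         
     ┃         ┠────────────────────
     ┃         ┃The system coordinat
     ┃         ┃The framework coordi
     ┃         ┃The pipeline manages
     ┃         ┃The framework manage
━━━━━┃         ┃Each component maint
     ┃         ┃Data processing hand
     ┃         ┃The algorithm valida
     ┃         ┃The pipeline handles


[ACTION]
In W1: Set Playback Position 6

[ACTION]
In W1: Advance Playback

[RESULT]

     ┃      0123456▼8         ┃  ┃  
     ┃  Clap██·█·····         ┃  ┃  
     ┃ HiHat····█···█         ┃  ┃  
     ┃   Tom··█····█·         ┃  ┃  
     ┃ Snare██·█···█·         ┃  ┃  
     ┃  Kick█··┏━━━━━━━━━━━━━━━━━━━━
     ┃  Bass·█·┃ FileViewer         
     ┃         ┠────────────────────
     ┃         ┃The system coordinat
     ┃         ┃The framework coordi
     ┃         ┃The pipeline manages
     ┃         ┃The framework manage
━━━━━┃         ┃Each component maint
     ┃         ┃Data processing hand
     ┃         ┃The algorithm valida
     ┃         ┃The pipeline handles


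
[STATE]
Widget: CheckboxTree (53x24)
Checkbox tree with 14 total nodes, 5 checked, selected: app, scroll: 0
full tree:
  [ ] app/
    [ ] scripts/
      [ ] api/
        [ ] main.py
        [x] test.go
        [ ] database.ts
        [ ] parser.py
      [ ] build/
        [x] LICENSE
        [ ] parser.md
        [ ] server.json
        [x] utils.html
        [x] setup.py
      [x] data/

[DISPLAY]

>[-] app/                                            
   [-] scripts/                                      
     [-] api/                                        
       [ ] main.py                                   
       [x] test.go                                   
       [ ] database.ts                               
       [ ] parser.py                                 
     [-] build/                                      
       [x] LICENSE                                   
       [ ] parser.md                                 
       [ ] server.json                               
       [x] utils.html                                
       [x] setup.py                                  
     [x] data/                                       
                                                     
                                                     
                                                     
                                                     
                                                     
                                                     
                                                     
                                                     
                                                     
                                                     


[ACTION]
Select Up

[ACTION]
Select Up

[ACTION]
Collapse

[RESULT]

>[-] app/                                            
                                                     
                                                     
                                                     
                                                     
                                                     
                                                     
                                                     
                                                     
                                                     
                                                     
                                                     
                                                     
                                                     
                                                     
                                                     
                                                     
                                                     
                                                     
                                                     
                                                     
                                                     
                                                     
                                                     


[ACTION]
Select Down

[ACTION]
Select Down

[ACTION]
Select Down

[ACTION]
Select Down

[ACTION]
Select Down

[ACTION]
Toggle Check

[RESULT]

>[x] app/                                            
                                                     
                                                     
                                                     
                                                     
                                                     
                                                     
                                                     
                                                     
                                                     
                                                     
                                                     
                                                     
                                                     
                                                     
                                                     
                                                     
                                                     
                                                     
                                                     
                                                     
                                                     
                                                     
                                                     


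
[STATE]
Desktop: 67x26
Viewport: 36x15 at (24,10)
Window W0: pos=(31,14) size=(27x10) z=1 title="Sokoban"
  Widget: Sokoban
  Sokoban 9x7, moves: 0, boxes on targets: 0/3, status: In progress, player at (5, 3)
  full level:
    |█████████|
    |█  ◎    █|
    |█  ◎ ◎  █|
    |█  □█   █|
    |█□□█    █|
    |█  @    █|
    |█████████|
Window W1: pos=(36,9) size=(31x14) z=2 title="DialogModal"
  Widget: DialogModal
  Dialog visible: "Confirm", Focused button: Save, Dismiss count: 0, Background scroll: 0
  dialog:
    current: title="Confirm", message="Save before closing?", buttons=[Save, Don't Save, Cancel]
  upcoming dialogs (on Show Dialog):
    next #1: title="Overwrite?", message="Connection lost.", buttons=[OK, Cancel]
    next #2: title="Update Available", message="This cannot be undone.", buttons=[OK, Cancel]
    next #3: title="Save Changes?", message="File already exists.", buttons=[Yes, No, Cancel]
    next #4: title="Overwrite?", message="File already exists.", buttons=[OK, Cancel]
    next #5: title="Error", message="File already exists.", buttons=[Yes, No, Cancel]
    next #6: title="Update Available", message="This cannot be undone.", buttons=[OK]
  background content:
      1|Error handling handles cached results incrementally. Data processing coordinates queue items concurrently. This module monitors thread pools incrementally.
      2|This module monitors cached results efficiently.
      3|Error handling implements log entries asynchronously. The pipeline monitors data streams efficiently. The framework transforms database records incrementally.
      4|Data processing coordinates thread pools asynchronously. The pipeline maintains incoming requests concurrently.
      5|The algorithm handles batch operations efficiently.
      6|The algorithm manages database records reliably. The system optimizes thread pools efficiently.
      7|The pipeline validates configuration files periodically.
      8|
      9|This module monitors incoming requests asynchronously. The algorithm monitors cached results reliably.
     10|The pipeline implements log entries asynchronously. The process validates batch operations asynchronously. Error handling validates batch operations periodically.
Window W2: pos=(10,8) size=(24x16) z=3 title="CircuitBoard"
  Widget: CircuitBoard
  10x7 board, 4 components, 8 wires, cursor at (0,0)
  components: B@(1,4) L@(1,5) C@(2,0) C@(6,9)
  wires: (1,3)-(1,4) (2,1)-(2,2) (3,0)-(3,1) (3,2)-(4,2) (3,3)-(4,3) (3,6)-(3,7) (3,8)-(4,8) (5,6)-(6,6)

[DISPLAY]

─────────┨  ┃ DialogModal           
5 6 7 8 9┃  ┠───────────────────────
         ┃  ┃Error handling handles 
         ┃  ┃This module monitors ca
   · ─ B ┃━━┃Er┌────────────────────
         ┃ok┃Da│        Confirm     
         ┃──┃Th│  Save before closin
         ┃██┃Th│[Save]  Don't Save  
   ·     ┃ ◎┃Th└────────────────────
   │     ┃ ◎┃                       
   ·     ┃ □┃This module monitors in
         ┃□█┃The pipeline implements
         ┃ @┗━━━━━━━━━━━━━━━━━━━━━━━
━━━━━━━━━┛━━━━━━━━━━━━━━━━━━━━━━━┛  
                                    


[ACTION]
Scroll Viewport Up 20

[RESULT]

                                    
                                    
                                    
                                    
                                    
                                    
                                    
                                    
━━━━━━━━━┓                          
         ┃  ┏━━━━━━━━━━━━━━━━━━━━━━━
─────────┨  ┃ DialogModal           
5 6 7 8 9┃  ┠───────────────────────
         ┃  ┃Error handling handles 
         ┃  ┃This module monitors ca
   · ─ B ┃━━┃Er┌────────────────────


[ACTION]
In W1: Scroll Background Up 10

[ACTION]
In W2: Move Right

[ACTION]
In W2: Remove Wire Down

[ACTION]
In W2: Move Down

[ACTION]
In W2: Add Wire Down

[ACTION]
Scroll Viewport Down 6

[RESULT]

                                    
                                    
━━━━━━━━━┓                          
         ┃  ┏━━━━━━━━━━━━━━━━━━━━━━━
─────────┨  ┃ DialogModal           
5 6 7 8 9┃  ┠───────────────────────
         ┃  ┃Error handling handles 
         ┃  ┃This module monitors ca
   · ─ B ┃━━┃Er┌────────────────────
         ┃ok┃Da│        Confirm     
         ┃──┃Th│  Save before closin
         ┃██┃Th│[Save]  Don't Save  
   ·     ┃ ◎┃Th└────────────────────
   │     ┃ ◎┃                       
   ·     ┃ □┃This module monitors in


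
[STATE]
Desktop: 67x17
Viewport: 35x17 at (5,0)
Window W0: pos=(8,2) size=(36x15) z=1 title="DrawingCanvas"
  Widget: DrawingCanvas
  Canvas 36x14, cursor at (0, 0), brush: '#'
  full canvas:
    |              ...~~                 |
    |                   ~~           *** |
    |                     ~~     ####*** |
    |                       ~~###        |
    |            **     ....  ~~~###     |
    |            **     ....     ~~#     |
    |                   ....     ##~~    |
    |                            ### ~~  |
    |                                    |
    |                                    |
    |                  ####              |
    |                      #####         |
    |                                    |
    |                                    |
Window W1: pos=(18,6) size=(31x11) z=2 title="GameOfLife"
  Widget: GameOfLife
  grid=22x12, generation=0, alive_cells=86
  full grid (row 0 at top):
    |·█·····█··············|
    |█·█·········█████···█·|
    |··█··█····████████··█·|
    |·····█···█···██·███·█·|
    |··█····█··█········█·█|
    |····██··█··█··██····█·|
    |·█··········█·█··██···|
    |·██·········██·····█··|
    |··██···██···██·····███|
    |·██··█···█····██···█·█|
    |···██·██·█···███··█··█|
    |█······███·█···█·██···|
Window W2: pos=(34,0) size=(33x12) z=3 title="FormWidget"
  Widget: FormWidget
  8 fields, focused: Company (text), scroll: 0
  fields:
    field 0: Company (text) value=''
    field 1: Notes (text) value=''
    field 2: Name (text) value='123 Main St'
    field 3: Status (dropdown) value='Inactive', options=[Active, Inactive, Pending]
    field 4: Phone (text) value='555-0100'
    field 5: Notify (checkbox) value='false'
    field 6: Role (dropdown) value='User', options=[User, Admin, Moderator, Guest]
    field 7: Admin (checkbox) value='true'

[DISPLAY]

                             ┏━━━━━
                             ┃ Form
   ┏━━━━━━━━━━━━━━━━━━━━━━━━━┠─────
   ┃ DrawingCanvas           ┃> Com
   ┠─────────────────────────┃  Not
   ┃+             ...~~      ┃  Nam
   ┃         ┏━━━━━━━━━━━━━━━┃  Sta
   ┃         ┃ GameOfLife    ┃  Pho
   ┃         ┠───────────────┃  Not
   ┃         ┃Gen: 0         ┃  Rol
   ┃         ┃·····█···█···██┃  Adm
   ┃         ┃··█····█··█····┗━━━━━
   ┃         ┃····██··█··█··██····█
   ┃         ┃·█··········█·█··██··
   ┃         ┃·██·········██·····█·
   ┃         ┃··██···██···██·····██
   ┗━━━━━━━━━┗━━━━━━━━━━━━━━━━━━━━━


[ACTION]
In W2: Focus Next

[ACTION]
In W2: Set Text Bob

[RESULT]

                             ┏━━━━━
                             ┃ Form
   ┏━━━━━━━━━━━━━━━━━━━━━━━━━┠─────
   ┃ DrawingCanvas           ┃  Com
   ┠─────────────────────────┃> Not
   ┃+             ...~~      ┃  Nam
   ┃         ┏━━━━━━━━━━━━━━━┃  Sta
   ┃         ┃ GameOfLife    ┃  Pho
   ┃         ┠───────────────┃  Not
   ┃         ┃Gen: 0         ┃  Rol
   ┃         ┃·····█···█···██┃  Adm
   ┃         ┃··█····█··█····┗━━━━━
   ┃         ┃····██··█··█··██····█
   ┃         ┃·█··········█·█··██··
   ┃         ┃·██·········██·····█·
   ┃         ┃··██···██···██·····██
   ┗━━━━━━━━━┗━━━━━━━━━━━━━━━━━━━━━


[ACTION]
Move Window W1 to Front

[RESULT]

                             ┏━━━━━
                             ┃ Form
   ┏━━━━━━━━━━━━━━━━━━━━━━━━━┠─────
   ┃ DrawingCanvas           ┃  Com
   ┠─────────────────────────┃> Not
   ┃+             ...~~      ┃  Nam
   ┃         ┏━━━━━━━━━━━━━━━━━━━━━
   ┃         ┃ GameOfLife          
   ┃         ┠─────────────────────
   ┃         ┃Gen: 0               
   ┃         ┃·····█···█···██·███·█
   ┃         ┃··█····█··█········█·
   ┃         ┃····██··█··█··██····█
   ┃         ┃·█··········█·█··██··
   ┃         ┃·██·········██·····█·
   ┃         ┃··██···██···██·····██
   ┗━━━━━━━━━┗━━━━━━━━━━━━━━━━━━━━━


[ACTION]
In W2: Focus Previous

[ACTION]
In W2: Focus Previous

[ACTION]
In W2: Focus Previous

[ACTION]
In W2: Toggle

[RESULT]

                             ┏━━━━━
                             ┃ Form
   ┏━━━━━━━━━━━━━━━━━━━━━━━━━┠─────
   ┃ DrawingCanvas           ┃  Com
   ┠─────────────────────────┃  Not
   ┃+             ...~~      ┃  Nam
   ┃         ┏━━━━━━━━━━━━━━━━━━━━━
   ┃         ┃ GameOfLife          
   ┃         ┠─────────────────────
   ┃         ┃Gen: 0               
   ┃         ┃·····█···█···██·███·█
   ┃         ┃··█····█··█········█·
   ┃         ┃····██··█··█··██····█
   ┃         ┃·█··········█·█··██··
   ┃         ┃·██·········██·····█·
   ┃         ┃··██···██···██·····██
   ┗━━━━━━━━━┗━━━━━━━━━━━━━━━━━━━━━


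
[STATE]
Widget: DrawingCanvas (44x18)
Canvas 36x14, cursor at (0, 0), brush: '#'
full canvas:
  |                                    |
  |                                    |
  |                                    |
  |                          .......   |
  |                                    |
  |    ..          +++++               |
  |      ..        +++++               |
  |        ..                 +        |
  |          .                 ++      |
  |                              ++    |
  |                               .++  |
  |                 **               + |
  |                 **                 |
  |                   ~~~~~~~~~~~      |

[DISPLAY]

+                                           
                                            
                                            
                          .......           
                                            
    ..          +++++                       
      ..        +++++                       
        ..                 +                
          .                 ++              
                              ++            
                               .++          
                 **               +         
                 **                         
                   ~~~~~~~~~~~              
                                            
                                            
                                            
                                            


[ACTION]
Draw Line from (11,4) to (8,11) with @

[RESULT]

+                                           
                                            
                                            
                          .......           
                                            
    ..          +++++                       
      ..        +++++                       
        ..                 +                
          @@                ++              
        @@                    ++            
      @@                       .++          
    @@           **               +         
                 **                         
                   ~~~~~~~~~~~              
                                            
                                            
                                            
                                            


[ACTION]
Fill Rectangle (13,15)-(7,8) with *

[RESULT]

+                                           
                                            
                                            
                          .......           
                                            
    ..          +++++                       
      ..        +++++                       
        ********           +                
        ********            ++              
        ********              ++            
      @@********               .++          
    @@  ******** **               +         
        ******** **                         
        ********   ~~~~~~~~~~~              
                                            
                                            
                                            
                                            


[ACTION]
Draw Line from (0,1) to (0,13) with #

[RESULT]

+#############                              
                                            
                                            
                          .......           
                                            
    ..          +++++                       
      ..        +++++                       
        ********           +                
        ********            ++              
        ********              ++            
      @@********               .++          
    @@  ******** **               +         
        ******** **                         
        ********   ~~~~~~~~~~~              
                                            
                                            
                                            
                                            


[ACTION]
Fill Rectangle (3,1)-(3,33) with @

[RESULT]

+#############                              
                                            
                                            
 @@@@@@@@@@@@@@@@@@@@@@@@@@@@@@@@@          
                                            
    ..          +++++                       
      ..        +++++                       
        ********           +                
        ********            ++              
        ********              ++            
      @@********               .++          
    @@  ******** **               +         
        ******** **                         
        ********   ~~~~~~~~~~~              
                                            
                                            
                                            
                                            


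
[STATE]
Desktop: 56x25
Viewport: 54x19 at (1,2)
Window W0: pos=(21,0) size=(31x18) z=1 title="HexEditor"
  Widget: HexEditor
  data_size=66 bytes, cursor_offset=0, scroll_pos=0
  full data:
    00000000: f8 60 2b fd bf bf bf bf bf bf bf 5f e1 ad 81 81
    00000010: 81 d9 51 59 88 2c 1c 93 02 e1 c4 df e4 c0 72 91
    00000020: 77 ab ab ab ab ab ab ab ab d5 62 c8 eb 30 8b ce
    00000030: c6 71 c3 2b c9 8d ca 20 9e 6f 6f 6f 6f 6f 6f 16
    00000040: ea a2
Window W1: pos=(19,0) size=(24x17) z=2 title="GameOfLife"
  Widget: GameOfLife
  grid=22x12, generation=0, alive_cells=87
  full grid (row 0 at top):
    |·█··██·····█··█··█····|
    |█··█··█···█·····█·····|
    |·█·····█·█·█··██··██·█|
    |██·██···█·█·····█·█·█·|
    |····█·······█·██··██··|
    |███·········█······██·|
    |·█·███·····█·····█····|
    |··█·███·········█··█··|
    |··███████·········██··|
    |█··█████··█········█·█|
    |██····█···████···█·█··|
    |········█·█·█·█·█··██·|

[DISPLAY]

                  ┠──────────────────────┨────────┨   
                  ┃Gen: 0                ┃ bf bf b┃   
                  ┃·█··██·····█··█··█····┃ 88 2c 1┃   
                  ┃█··█··█···█·····█·····┃ ab ab a┃   
                  ┃·█·····█·█·█··██··██·█┃ c9 8d c┃   
                  ┃██·██···█·█·····█·█·█·┃        ┃   
                  ┃····█·······█·██··██··┃        ┃   
                  ┃███·········█······██·┃        ┃   
                  ┃·█·███·····█·····█····┃        ┃   
                  ┃··█·███·········█··█··┃        ┃   
                  ┃··███████·········██··┃        ┃   
                  ┃█··█████··█········█·█┃        ┃   
                  ┃██····█···████···█·█··┃        ┃   
                  ┃········█·█·█·█·█··██·┃        ┃   
                  ┗━━━━━━━━━━━━━━━━━━━━━━┛        ┃   
                    ┗━━━━━━━━━━━━━━━━━━━━━━━━━━━━━┛   
                                                      
                                                      
                                                      


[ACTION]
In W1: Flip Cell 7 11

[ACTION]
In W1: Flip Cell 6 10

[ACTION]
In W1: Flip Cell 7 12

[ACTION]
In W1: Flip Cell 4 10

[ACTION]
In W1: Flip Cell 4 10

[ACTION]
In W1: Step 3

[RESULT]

                  ┠──────────────────────┨────────┨   
                  ┃Gen: 3                ┃ bf bf b┃   
                  ┃██·█·██·███······█····┃ 88 2c 1┃   
                  ┃████····███·······██··┃ ab ab a┃   
                  ┃··█··█···█·█·····█····┃ c9 8d c┃   
                  ┃····██·██·█·█·····█·██┃        ┃   
                  ┃····██·····█·██·███·██┃        ┃   
                  ┃██··██·····█··█·████··┃        ┃   
                  ┃··█······██···█·······┃        ┃   
                  ┃···█·····███··········┃        ┃   
                  ┃···█···██·█·██····███·┃        ┃   
                  ┃··█····██··███·····██·┃        ┃   
                  ┃██·····██·█···█···█···┃        ┃   
                  ┃·········█·███·····█··┃        ┃   
                  ┗━━━━━━━━━━━━━━━━━━━━━━┛        ┃   
                    ┗━━━━━━━━━━━━━━━━━━━━━━━━━━━━━┛   
                                                      
                                                      
                                                      


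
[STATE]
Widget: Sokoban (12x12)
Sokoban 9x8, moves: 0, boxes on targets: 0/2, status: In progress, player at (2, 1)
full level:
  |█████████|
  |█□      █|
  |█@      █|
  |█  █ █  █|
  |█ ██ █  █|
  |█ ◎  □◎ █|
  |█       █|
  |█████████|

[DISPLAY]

█████████   
█□      █   
█@      █   
█  █ █  █   
█ ██ █  █   
█ ◎  □◎ █   
█       █   
█████████   
Moves: 0  0/
            
            
            


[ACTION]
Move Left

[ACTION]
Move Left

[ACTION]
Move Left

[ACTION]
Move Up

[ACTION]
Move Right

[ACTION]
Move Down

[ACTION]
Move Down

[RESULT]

█████████   
█□      █   
█       █   
█ @█ █  █   
█ ██ █  █   
█ ◎  □◎ █   
█       █   
█████████   
Moves: 2  0/
            
            
            


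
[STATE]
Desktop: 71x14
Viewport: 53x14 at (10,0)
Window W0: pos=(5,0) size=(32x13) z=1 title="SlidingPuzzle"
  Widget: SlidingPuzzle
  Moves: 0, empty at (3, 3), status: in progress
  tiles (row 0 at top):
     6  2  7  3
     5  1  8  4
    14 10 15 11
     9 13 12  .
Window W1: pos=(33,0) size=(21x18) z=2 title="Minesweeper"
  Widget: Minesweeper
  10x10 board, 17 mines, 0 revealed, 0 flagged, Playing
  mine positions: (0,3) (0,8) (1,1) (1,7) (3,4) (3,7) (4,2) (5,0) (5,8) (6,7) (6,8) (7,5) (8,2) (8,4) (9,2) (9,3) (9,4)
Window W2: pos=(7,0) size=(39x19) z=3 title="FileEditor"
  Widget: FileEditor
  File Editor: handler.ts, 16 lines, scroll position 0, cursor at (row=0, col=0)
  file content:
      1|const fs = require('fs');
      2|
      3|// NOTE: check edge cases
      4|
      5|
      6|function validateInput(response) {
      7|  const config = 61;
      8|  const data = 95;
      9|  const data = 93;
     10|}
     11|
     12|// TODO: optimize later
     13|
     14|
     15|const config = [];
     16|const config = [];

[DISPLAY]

━━━━━━━━━━━━━━━━━━━━━━━━━━━━━━━━━━━┓━━━━━━━┓         
ileEditor                          ┃       ┃         
───────────────────────────────────┨───────┨         
nst fs = require('fs');           ▲┃       ┃         
                                  █┃       ┃         
 NOTE: check edge cases           ░┃       ┃         
                                  ░┃       ┃         
                                  ░┃       ┃         
nction validateInput(response) {  ░┃       ┃         
const config = 61;                ░┃       ┃         
const data = 95;                  ░┃       ┃         
const data = 93;                  ░┃       ┃         
                                  ░┃       ┃         
                                  ░┃       ┃         


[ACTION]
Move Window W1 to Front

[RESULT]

━━━━━━━━━━━━━━━━━━━━━━━┏━━━━━━━━━━━━━━━━━━━┓         
ileEditor              ┃ Minesweeper       ┃         
───────────────────────┠───────────────────┨         
nst fs = require('fs');┃■■■■■■■■■■         ┃         
                       ┃■■■■■■■■■■         ┃         
 NOTE: check edge cases┃■■■■■■■■■■         ┃         
                       ┃■■■■■■■■■■         ┃         
                       ┃■■■■■■■■■■         ┃         
nction validateInput(re┃■■■■■■■■■■         ┃         
const config = 61;     ┃■■■■■■■■■■         ┃         
const data = 95;       ┃■■■■■■■■■■         ┃         
const data = 93;       ┃■■■■■■■■■■         ┃         
                       ┃■■■■■■■■■■         ┃         
                       ┃                   ┃         


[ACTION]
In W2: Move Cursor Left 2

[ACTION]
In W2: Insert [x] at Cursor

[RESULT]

━━━━━━━━━━━━━━━━━━━━━━━┏━━━━━━━━━━━━━━━━━━━┓         
ileEditor              ┃ Minesweeper       ┃         
───────────────────────┠───────────────────┨         
onst fs = require('fs')┃■■■■■■■■■■         ┃         
                       ┃■■■■■■■■■■         ┃         
 NOTE: check edge cases┃■■■■■■■■■■         ┃         
                       ┃■■■■■■■■■■         ┃         
                       ┃■■■■■■■■■■         ┃         
nction validateInput(re┃■■■■■■■■■■         ┃         
const config = 61;     ┃■■■■■■■■■■         ┃         
const data = 95;       ┃■■■■■■■■■■         ┃         
const data = 93;       ┃■■■■■■■■■■         ┃         
                       ┃■■■■■■■■■■         ┃         
                       ┃                   ┃         
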